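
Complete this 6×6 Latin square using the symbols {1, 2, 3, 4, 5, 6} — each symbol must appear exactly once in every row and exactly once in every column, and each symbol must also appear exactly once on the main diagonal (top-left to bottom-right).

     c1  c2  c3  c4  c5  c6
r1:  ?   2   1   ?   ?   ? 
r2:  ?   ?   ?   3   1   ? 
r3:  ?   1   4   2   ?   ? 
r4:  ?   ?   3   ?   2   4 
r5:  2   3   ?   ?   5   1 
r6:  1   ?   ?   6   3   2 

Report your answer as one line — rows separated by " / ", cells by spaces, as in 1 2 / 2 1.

Cell (r2,c2): row 2 has {1,3}; column 2 has {1,2,3}; the diagonal has {2,4,5} → 6.
Cell (r2,c6): row 2 has {1,3,6}; column 6 has {1,2,4} → 5.
Cell (r3,c5): row 3 has {1,2,4}; column 5 has {1,2,3,5} → 6.
Cell (r3,c6): row 3 has {1,2,4,6}; column 6 has {1,2,4,5} → 3.
Cell (r4,c2): row 4 has {2,3,4}; column 2 has {1,2,3,6} → 5.
Cell (r4,c4): row 4 has {2,3,4,5}; column 4 has {2,3,6}; the diagonal has {2,4,5,6} → 1.
Cell (r5,c3): row 5 has {1,2,3,5}; column 3 has {1,3,4} → 6.
Cell (r5,c4): row 5 has {1,2,3,5,6}; column 4 has {1,2,3,6} → 4.
Cell (r6,c2): row 6 has {1,2,3,6}; column 2 has {1,2,3,5,6} → 4.
Cell (r6,c3): row 6 has {1,2,3,4,6}; column 3 has {1,3,4,6} → 5.
Cell (r1,c1): row 1 has {1,2}; column 1 has {1,2}; the diagonal has {1,2,4,5,6} → 3.
Cell (r1,c4): row 1 has {1,2,3}; column 4 has {1,2,3,4,6} → 5.
Cell (r1,c5): row 1 has {1,2,3,5}; column 5 has {1,2,3,5,6} → 4.
Cell (r1,c6): row 1 has {1,2,3,4,5}; column 6 has {1,2,3,4,5} → 6.
Cell (r2,c1): row 2 has {1,3,5,6}; column 1 has {1,2,3} → 4.
Cell (r2,c3): row 2 has {1,3,4,5,6}; column 3 has {1,3,4,5,6} → 2.
Cell (r3,c1): row 3 has {1,2,3,4,6}; column 1 has {1,2,3,4} → 5.
Cell (r4,c1): row 4 has {1,2,3,4,5}; column 1 has {1,2,3,4,5} → 6.

3 2 1 5 4 6 / 4 6 2 3 1 5 / 5 1 4 2 6 3 / 6 5 3 1 2 4 / 2 3 6 4 5 1 / 1 4 5 6 3 2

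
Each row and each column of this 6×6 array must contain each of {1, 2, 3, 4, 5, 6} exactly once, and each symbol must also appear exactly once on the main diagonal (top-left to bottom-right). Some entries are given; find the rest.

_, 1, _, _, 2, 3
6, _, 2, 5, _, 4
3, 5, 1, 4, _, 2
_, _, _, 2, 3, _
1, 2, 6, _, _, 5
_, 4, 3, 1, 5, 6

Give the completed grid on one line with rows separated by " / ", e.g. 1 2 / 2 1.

5 1 4 6 2 3 / 6 3 2 5 1 4 / 3 5 1 4 6 2 / 4 6 5 2 3 1 / 1 2 6 3 4 5 / 2 4 3 1 5 6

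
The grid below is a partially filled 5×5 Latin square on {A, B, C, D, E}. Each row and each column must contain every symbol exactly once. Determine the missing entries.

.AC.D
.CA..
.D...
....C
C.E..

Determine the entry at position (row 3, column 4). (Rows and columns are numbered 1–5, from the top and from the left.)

(r3,c3): row 3 has {D}; column 3 has {A,C,E}, so it must be B.
(r4,c3): row 4 has {C}; column 3 has {A,B,C,E}, so it must be D.
(r5,c2): row 5 has {C,E}; column 2 has {A,C,D}, so it must be B.
(r5,c5): row 5 has {B,C,E}; column 5 has {C,D}, so it must be A.
(r3,c5): row 3 has {B,D}; column 5 has {A,C,D}, so it must be E.
(r4,c2): row 4 has {C,D}; column 2 has {A,B,C,D}, so it must be E.
(r5,c4): row 5 has {A,B,C,E}; column 4 is empty so far, so it must be D.
(r2,c5): row 2 has {A,C}; column 5 has {A,C,D,E}, so it must be B.
(r3,c1): row 3 has {B,D,E}; column 1 has {C}, so it must be A.
(r3,c4): row 3 has {A,B,D,E}; column 4 has {D}, so it must be C.

C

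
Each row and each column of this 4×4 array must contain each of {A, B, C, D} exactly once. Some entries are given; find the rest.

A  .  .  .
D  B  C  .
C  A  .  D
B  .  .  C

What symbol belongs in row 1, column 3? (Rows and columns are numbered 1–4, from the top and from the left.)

D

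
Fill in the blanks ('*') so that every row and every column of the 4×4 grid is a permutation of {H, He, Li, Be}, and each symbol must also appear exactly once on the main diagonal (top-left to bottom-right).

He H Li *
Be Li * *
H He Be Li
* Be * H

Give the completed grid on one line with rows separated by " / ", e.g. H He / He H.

(r1,c4) = Be
(r2,c4) = He
(r4,c1) = Li
(r4,c3) = He
(r2,c3) = H

He H Li Be / Be Li H He / H He Be Li / Li Be He H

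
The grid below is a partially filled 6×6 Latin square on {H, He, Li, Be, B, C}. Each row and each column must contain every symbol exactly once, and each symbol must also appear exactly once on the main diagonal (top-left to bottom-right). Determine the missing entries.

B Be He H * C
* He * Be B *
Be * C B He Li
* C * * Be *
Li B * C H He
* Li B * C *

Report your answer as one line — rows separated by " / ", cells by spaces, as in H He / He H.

B Be He H Li C / C He Li Be B H / Be H C B He Li / He C H Li Be B / Li B Be C H He / H Li B He C Be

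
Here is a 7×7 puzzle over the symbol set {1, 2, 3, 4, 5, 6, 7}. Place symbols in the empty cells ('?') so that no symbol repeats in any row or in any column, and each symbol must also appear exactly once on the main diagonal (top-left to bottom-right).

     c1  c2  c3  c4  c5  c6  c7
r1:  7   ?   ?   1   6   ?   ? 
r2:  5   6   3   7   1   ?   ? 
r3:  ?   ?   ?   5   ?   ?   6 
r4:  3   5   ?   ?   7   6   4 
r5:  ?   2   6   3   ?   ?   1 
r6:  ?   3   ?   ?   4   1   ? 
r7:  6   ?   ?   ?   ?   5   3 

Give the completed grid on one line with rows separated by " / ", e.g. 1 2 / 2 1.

(r1,c2) = 4
(r2,c7) = 2
(r4,c4) = 2
(r5,c1) = 4
(r5,c5) = 5
(r5,c6) = 7
(r6,c1) = 2
(r6,c4) = 6
(r7,c4) = 4
(r7,c5) = 2
(r1,c7) = 5
(r2,c6) = 4
(r3,c1) = 1
(r3,c2) = 7
(r3,c3) = 4
(r3,c5) = 3
(r3,c6) = 2
(r4,c3) = 1
(r6,c7) = 7
(r7,c2) = 1
(r7,c3) = 7
(r1,c3) = 2
(r1,c6) = 3
(r6,c3) = 5

7 4 2 1 6 3 5 / 5 6 3 7 1 4 2 / 1 7 4 5 3 2 6 / 3 5 1 2 7 6 4 / 4 2 6 3 5 7 1 / 2 3 5 6 4 1 7 / 6 1 7 4 2 5 3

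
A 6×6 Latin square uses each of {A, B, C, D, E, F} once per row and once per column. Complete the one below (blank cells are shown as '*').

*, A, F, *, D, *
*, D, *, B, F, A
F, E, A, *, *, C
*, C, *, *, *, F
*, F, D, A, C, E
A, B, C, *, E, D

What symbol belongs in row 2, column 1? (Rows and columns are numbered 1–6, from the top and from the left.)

C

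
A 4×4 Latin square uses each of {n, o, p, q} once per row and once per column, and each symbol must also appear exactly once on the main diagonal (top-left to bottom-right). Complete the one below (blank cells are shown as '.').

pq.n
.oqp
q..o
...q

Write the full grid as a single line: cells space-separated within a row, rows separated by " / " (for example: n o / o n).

p q o n / n o q p / q p n o / o n p q

(r1,c3) = o
(r2,c1) = n
(r3,c3) = n
(r4,c1) = o
(r4,c3) = p
(r3,c2) = p
(r4,c2) = n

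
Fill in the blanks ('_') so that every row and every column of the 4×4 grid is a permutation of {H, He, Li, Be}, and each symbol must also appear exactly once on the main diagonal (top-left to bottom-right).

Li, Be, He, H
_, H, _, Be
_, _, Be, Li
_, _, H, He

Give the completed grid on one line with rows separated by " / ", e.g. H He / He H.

(r2,c1) = He
(r2,c3) = Li
(r3,c1) = H
(r3,c2) = He
(r4,c1) = Be
(r4,c2) = Li

Li Be He H / He H Li Be / H He Be Li / Be Li H He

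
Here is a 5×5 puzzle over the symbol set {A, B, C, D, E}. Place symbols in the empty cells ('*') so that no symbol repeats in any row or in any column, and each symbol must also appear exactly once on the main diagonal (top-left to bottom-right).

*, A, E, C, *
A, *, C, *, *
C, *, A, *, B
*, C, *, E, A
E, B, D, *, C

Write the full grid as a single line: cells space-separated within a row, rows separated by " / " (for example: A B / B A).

Cell (r1,c5): row 1 has {A,C,E}; column 5 has {A,B,C} → D.
Cell (r2,c2): row 2 has {A,C}; column 2 has {A,B,C}; the diagonal has {A,C,E} → D.
Cell (r2,c4): row 2 has {A,C,D}; column 4 has {C,E} → B.
Cell (r2,c5): row 2 has {A,B,C,D}; column 5 has {A,B,C,D} → E.
Cell (r3,c2): row 3 has {A,B,C}; column 2 has {A,B,C,D} → E.
Cell (r3,c4): row 3 has {A,B,C,E}; column 4 has {B,C,E} → D.
Cell (r4,c3): row 4 has {A,C,E}; column 3 has {A,C,D,E} → B.
Cell (r5,c4): row 5 has {B,C,D,E}; column 4 has {B,C,D,E} → A.
Cell (r1,c1): row 1 has {A,C,D,E}; column 1 has {A,C,E}; the diagonal has {A,C,D,E} → B.
Cell (r4,c1): row 4 has {A,B,C,E}; column 1 has {A,B,C,E} → D.

B A E C D / A D C B E / C E A D B / D C B E A / E B D A C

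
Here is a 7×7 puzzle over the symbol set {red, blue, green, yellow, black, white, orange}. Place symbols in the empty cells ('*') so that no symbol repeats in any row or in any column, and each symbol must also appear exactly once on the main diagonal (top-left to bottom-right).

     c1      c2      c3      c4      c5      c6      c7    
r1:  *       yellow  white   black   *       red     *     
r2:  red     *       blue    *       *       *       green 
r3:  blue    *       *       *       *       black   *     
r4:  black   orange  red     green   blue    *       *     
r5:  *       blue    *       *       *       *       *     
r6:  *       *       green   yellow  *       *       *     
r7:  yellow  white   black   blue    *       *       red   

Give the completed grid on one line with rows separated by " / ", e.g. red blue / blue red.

orange yellow white black green red blue / red black blue white yellow orange green / blue green yellow orange red black white / black orange red green blue white yellow / green blue orange red white yellow black / white red green yellow black blue orange / yellow white black blue orange green red

At row 1, column 1: row 1 has {red,yellow,black,white}; column 1 has {red,blue,yellow,black}; the diagonal has {red,green}; that leaves orange.
At row 1, column 5: row 1 has {red,yellow,black,white,orange}; column 5 has {blue}; that leaves green.
At row 1, column 7: row 1 has {red,green,yellow,black,white,orange}; column 7 has {red,green}; that leaves blue.
At row 2, column 2: row 2 has {red,blue,green}; column 2 has {blue,yellow,white,orange}; the diagonal has {red,green,orange}; that leaves black.
At row 3, column 3: row 3 has {blue,black}; column 3 has {red,blue,green,black,white}; the diagonal has {red,green,black,orange}; that leaves yellow.
At row 5, column 3: row 5 has {blue}; column 3 has {red,blue,green,yellow,black,white}; that leaves orange.
At row 5, column 5: row 5 has {blue,orange}; column 5 has {blue,green}; the diagonal has {red,green,yellow,black,orange}; that leaves white.
At row 6, column 1: row 6 has {green,yellow}; column 1 has {red,blue,yellow,black,orange}; that leaves white.
At row 6, column 2: row 6 has {green,yellow,white}; column 2 has {blue,yellow,black,white,orange}; that leaves red.
At row 6, column 6: row 6 has {red,green,yellow,white}; column 6 has {red,black}; the diagonal has {red,green,yellow,black,white,orange}; that leaves blue.
At row 7, column 5: row 7 has {red,blue,yellow,black,white}; column 5 has {blue,green,white}; that leaves orange.
At row 7, column 6: row 7 has {red,blue,yellow,black,white,orange}; column 6 has {red,blue,black}; that leaves green.
At row 2, column 5: row 2 has {red,blue,green,black}; column 5 has {blue,green,white,orange}; that leaves yellow.
At row 3, column 2: row 3 has {blue,yellow,black}; column 2 has {red,blue,yellow,black,white,orange}; that leaves green.
At row 3, column 5: row 3 has {blue,green,yellow,black}; column 5 has {blue,green,yellow,white,orange}; that leaves red.
At row 5, column 1: row 5 has {blue,white,orange}; column 1 has {red,blue,yellow,black,white,orange}; that leaves green.
At row 5, column 4: row 5 has {blue,green,white,orange}; column 4 has {blue,green,yellow,black}; that leaves red.
At row 5, column 6: row 5 has {red,blue,green,white,orange}; column 6 has {red,blue,green,black}; that leaves yellow.
At row 5, column 7: row 5 has {red,blue,green,yellow,white,orange}; column 7 has {red,blue,green}; that leaves black.
At row 6, column 5: row 6 has {red,blue,green,yellow,white}; column 5 has {red,blue,green,yellow,white,orange}; that leaves black.
At row 6, column 7: row 6 has {red,blue,green,yellow,black,white}; column 7 has {red,blue,green,black}; that leaves orange.
At row 3, column 7: row 3 has {red,blue,green,yellow,black}; column 7 has {red,blue,green,black,orange}; that leaves white.
At row 4, column 6: row 4 has {red,blue,green,black,orange}; column 6 has {red,blue,green,yellow,black}; that leaves white.
At row 4, column 7: row 4 has {red,blue,green,black,white,orange}; column 7 has {red,blue,green,black,white,orange}; that leaves yellow.
At row 2, column 6: row 2 has {red,blue,green,yellow,black}; column 6 has {red,blue,green,yellow,black,white}; that leaves orange.
At row 3, column 4: row 3 has {red,blue,green,yellow,black,white}; column 4 has {red,blue,green,yellow,black}; that leaves orange.
At row 2, column 4: row 2 has {red,blue,green,yellow,black,orange}; column 4 has {red,blue,green,yellow,black,orange}; that leaves white.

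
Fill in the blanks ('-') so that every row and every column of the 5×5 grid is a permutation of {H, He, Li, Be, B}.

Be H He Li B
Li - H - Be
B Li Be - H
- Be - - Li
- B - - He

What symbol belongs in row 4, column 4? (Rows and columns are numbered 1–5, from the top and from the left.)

H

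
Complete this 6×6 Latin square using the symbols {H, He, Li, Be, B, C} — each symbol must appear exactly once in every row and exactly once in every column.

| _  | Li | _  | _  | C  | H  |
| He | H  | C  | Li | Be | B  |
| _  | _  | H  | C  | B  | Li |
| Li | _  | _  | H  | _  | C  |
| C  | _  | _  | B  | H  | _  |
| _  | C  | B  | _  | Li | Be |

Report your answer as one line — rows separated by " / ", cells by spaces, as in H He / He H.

(r3,c1) = Be
(r3,c2) = He
(r4,c5) = He
(r5,c2) = Be
(r5,c6) = He
(r6,c1) = H
(r6,c4) = He
(r1,c1) = B
(r1,c4) = Be
(r4,c2) = B
(r4,c3) = Be
(r5,c3) = Li
(r1,c3) = He

B Li He Be C H / He H C Li Be B / Be He H C B Li / Li B Be H He C / C Be Li B H He / H C B He Li Be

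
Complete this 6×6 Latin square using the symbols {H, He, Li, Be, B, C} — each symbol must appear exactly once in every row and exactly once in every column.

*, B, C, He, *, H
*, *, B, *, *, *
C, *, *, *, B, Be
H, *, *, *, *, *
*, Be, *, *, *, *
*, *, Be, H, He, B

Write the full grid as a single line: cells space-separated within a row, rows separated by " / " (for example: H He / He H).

At row 3, column 4: row 3 has {Be,B,C}; column 4 has {H,He}; that leaves Li.
At row 6, column 1: row 6 has {H,He,Be,B}; column 1 has {H,C}; that leaves Li.
At row 6, column 2: row 6 has {H,He,Li,Be,B}; column 2 has {Be,B}; that leaves C.
At row 1, column 1: row 1 has {H,He,B,C}; column 1 has {H,Li,C}; that leaves Be.
At row 1, column 5: row 1 has {H,He,Be,B,C}; column 5 has {He,B}; that leaves Li.
At row 2, column 1: row 2 has {B}; column 1 has {H,Li,Be,C}; that leaves He.
At row 5, column 1: row 5 has {Be}; column 1 has {H,He,Li,Be,C}; that leaves B.
At row 5, column 4: row 5 has {Be,B}; column 4 has {H,He,Li}; that leaves C.
At row 5, column 5: row 5 has {Be,B,C}; column 5 has {He,Li,B}; that leaves H.
At row 2, column 4: row 2 has {He,B}; column 4 has {H,He,Li,C}; that leaves Be.
At row 2, column 5: row 2 has {He,Be,B}; column 5 has {H,He,Li,B}; that leaves C.
At row 2, column 6: row 2 has {He,Be,B,C}; column 6 has {H,Be,B}; that leaves Li.
At row 4, column 4: row 4 has {H}; column 4 has {H,He,Li,Be,C}; that leaves B.
At row 4, column 5: row 4 has {H,B}; column 5 has {H,He,Li,B,C}; that leaves Be.
At row 5, column 6: row 5 has {H,Be,B,C}; column 6 has {H,Li,Be,B}; that leaves He.
At row 2, column 2: row 2 has {He,Li,Be,B,C}; column 2 has {Be,B,C}; that leaves H.
At row 3, column 2: row 3 has {Li,Be,B,C}; column 2 has {H,Be,B,C}; that leaves He.
At row 3, column 3: row 3 has {He,Li,Be,B,C}; column 3 has {Be,B,C}; that leaves H.
At row 4, column 2: row 4 has {H,Be,B}; column 2 has {H,He,Be,B,C}; that leaves Li.
At row 4, column 3: row 4 has {H,Li,Be,B}; column 3 has {H,Be,B,C}; that leaves He.
At row 4, column 6: row 4 has {H,He,Li,Be,B}; column 6 has {H,He,Li,Be,B}; that leaves C.
At row 5, column 3: row 5 has {H,He,Be,B,C}; column 3 has {H,He,Be,B,C}; that leaves Li.

Be B C He Li H / He H B Be C Li / C He H Li B Be / H Li He B Be C / B Be Li C H He / Li C Be H He B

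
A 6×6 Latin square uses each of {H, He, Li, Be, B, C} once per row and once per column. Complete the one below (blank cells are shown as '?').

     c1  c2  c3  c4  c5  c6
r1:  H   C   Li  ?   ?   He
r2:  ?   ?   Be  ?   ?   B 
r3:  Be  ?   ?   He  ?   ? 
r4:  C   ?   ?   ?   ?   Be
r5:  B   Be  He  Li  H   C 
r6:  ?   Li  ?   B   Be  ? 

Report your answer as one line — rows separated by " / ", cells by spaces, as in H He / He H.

(r1,c4) = Be
(r1,c5) = B
(r4,c4) = H
(r6,c1) = He
(r6,c6) = H
(r2,c1) = Li
(r2,c4) = C
(r2,c5) = He
(r3,c6) = Li
(r4,c3) = B
(r4,c5) = Li
(r6,c3) = C
(r2,c2) = H
(r3,c2) = B
(r3,c3) = H
(r3,c5) = C
(r4,c2) = He

H C Li Be B He / Li H Be C He B / Be B H He C Li / C He B H Li Be / B Be He Li H C / He Li C B Be H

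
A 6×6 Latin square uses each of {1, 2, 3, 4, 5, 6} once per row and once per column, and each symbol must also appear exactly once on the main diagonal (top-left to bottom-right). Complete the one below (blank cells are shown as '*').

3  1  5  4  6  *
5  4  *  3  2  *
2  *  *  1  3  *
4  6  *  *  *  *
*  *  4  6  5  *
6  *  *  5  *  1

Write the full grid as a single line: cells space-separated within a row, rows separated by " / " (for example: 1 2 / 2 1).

(r1,c6): row 1 has {1,3,4,5,6}; column 6 has {1}, so it must be 2.
(r2,c6): row 2 has {2,3,4,5}; column 6 has {1,2}, so it must be 6.
(r3,c2): row 3 has {1,2,3}; column 2 has {1,4,6}, so it must be 5.
(r3,c3): row 3 has {1,2,3,5}; column 3 has {4,5}; the diagonal has {1,3,4,5}, so it must be 6.
(r3,c6): row 3 has {1,2,3,5,6}; column 6 has {1,2,6}, so it must be 4.
(r4,c4): row 4 has {4,6}; column 4 has {1,3,4,5,6}; the diagonal has {1,3,4,5,6}, so it must be 2.
(r4,c5): row 4 has {2,4,6}; column 5 has {2,3,5,6}, so it must be 1.
(r5,c1): row 5 has {4,5,6}; column 1 has {2,3,4,5,6}, so it must be 1.
(r5,c6): row 5 has {1,4,5,6}; column 6 has {1,2,4,6}, so it must be 3.
(r6,c5): row 6 has {1,5,6}; column 5 has {1,2,3,5,6}, so it must be 4.
(r2,c3): row 2 has {2,3,4,5,6}; column 3 has {4,5,6}, so it must be 1.
(r4,c3): row 4 has {1,2,4,6}; column 3 has {1,4,5,6}, so it must be 3.
(r4,c6): row 4 has {1,2,3,4,6}; column 6 has {1,2,3,4,6}, so it must be 5.
(r5,c2): row 5 has {1,3,4,5,6}; column 2 has {1,4,5,6}, so it must be 2.
(r6,c2): row 6 has {1,4,5,6}; column 2 has {1,2,4,5,6}, so it must be 3.
(r6,c3): row 6 has {1,3,4,5,6}; column 3 has {1,3,4,5,6}, so it must be 2.

3 1 5 4 6 2 / 5 4 1 3 2 6 / 2 5 6 1 3 4 / 4 6 3 2 1 5 / 1 2 4 6 5 3 / 6 3 2 5 4 1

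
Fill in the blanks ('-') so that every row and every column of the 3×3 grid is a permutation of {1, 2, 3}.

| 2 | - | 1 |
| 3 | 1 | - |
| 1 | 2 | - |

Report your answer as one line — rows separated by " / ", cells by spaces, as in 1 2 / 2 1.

2 3 1 / 3 1 2 / 1 2 3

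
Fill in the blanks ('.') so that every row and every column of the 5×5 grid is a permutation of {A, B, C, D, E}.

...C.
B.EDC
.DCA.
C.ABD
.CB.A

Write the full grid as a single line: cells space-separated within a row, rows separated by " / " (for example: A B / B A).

A B D C E / B A E D C / E D C A B / C E A B D / D C B E A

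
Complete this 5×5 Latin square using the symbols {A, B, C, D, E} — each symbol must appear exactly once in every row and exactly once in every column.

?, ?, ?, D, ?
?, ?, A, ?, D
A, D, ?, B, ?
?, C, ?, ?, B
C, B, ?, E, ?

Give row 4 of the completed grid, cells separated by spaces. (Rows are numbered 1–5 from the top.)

(r2,c2) = E
(r2,c4) = C
(r4,c4) = A
(r5,c3) = D
(r5,c5) = A
(r1,c2) = A
(r2,c1) = B
(r4,c3) = E
(r1,c1) = E
(r1,c5) = C
(r3,c3) = C
(r3,c5) = E
(r4,c1) = D

D C E A B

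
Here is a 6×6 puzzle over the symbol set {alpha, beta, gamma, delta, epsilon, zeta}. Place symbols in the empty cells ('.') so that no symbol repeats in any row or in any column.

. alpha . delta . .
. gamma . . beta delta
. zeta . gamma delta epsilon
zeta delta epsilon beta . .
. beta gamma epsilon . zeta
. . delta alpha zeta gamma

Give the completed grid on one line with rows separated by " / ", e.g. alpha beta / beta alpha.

gamma alpha zeta delta epsilon beta / epsilon gamma alpha zeta beta delta / alpha zeta beta gamma delta epsilon / zeta delta epsilon beta gamma alpha / delta beta gamma epsilon alpha zeta / beta epsilon delta alpha zeta gamma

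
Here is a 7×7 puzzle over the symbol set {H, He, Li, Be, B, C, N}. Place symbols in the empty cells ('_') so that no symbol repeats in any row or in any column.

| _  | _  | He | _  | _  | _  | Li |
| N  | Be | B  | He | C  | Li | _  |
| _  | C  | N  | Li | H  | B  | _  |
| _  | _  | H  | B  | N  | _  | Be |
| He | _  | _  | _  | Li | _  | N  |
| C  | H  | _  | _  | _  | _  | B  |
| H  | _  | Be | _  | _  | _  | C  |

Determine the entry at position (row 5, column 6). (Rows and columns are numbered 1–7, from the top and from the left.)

Be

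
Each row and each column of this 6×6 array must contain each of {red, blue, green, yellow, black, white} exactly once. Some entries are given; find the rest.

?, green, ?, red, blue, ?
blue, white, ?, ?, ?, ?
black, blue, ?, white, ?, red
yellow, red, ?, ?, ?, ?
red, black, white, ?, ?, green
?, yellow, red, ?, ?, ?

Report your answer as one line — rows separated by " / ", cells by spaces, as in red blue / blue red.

(r1,c1): row 1 has {red,blue,green}; column 1 has {red,blue,yellow,black}, so it must be white.
(r5,c5): row 5 has {red,green,black,white}; column 5 has {blue}, so it must be yellow.
(r6,c1): row 6 has {red,yellow}; column 1 has {red,blue,yellow,black,white}, so it must be green.
(r3,c5): row 3 has {red,blue,black,white}; column 5 has {blue,yellow}, so it must be green.
(r5,c4): row 5 has {red,green,yellow,black,white}; column 4 has {red,white}, so it must be blue.
(r6,c4): row 6 has {red,green,yellow}; column 4 has {red,blue,white}, so it must be black.
(r6,c5): row 6 has {red,green,yellow,black}; column 5 has {blue,green,yellow}, so it must be white.
(r6,c6): row 6 has {red,green,yellow,black,white}; column 6 has {red,green}, so it must be blue.
(r3,c3): row 3 has {red,blue,green,black,white}; column 3 has {red,white}, so it must be yellow.
(r4,c4): row 4 has {red,yellow}; column 4 has {red,blue,black,white}, so it must be green.
(r4,c5): row 4 has {red,green,yellow}; column 5 has {blue,green,yellow,white}, so it must be black.
(r4,c6): row 4 has {red,green,yellow,black}; column 6 has {red,blue,green}, so it must be white.
(r1,c3): row 1 has {red,blue,green,white}; column 3 has {red,yellow,white}, so it must be black.
(r1,c6): row 1 has {red,blue,green,black,white}; column 6 has {red,blue,green,white}, so it must be yellow.
(r2,c3): row 2 has {blue,white}; column 3 has {red,yellow,black,white}, so it must be green.
(r2,c4): row 2 has {blue,green,white}; column 4 has {red,blue,green,black,white}, so it must be yellow.
(r2,c5): row 2 has {blue,green,yellow,white}; column 5 has {blue,green,yellow,black,white}, so it must be red.
(r2,c6): row 2 has {red,blue,green,yellow,white}; column 6 has {red,blue,green,yellow,white}, so it must be black.
(r4,c3): row 4 has {red,green,yellow,black,white}; column 3 has {red,green,yellow,black,white}, so it must be blue.

white green black red blue yellow / blue white green yellow red black / black blue yellow white green red / yellow red blue green black white / red black white blue yellow green / green yellow red black white blue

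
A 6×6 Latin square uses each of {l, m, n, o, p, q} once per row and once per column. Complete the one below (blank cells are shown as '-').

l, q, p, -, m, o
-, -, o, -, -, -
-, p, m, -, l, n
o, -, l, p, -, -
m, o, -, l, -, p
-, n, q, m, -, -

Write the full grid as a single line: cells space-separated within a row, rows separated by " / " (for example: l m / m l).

l q p n m o / n l o q p m / q p m o l n / o m l p n q / m o n l q p / p n q m o l

(r1,c4) = n
(r2,c4) = q
(r3,c1) = q
(r3,c4) = o
(r4,c2) = m
(r4,c6) = q
(r5,c3) = n
(r5,c5) = q
(r6,c1) = p
(r6,c5) = o
(r6,c6) = l
(r2,c1) = n
(r2,c2) = l
(r2,c5) = p
(r2,c6) = m
(r4,c5) = n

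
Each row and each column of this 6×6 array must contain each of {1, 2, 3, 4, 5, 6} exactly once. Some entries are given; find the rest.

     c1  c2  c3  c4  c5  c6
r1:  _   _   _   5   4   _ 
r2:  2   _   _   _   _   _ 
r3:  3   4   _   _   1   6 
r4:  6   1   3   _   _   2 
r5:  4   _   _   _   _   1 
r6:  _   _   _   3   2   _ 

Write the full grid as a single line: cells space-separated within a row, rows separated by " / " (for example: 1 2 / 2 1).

(r1,c1) = 1
(r1,c6) = 3
(r3,c4) = 2
(r4,c4) = 4
(r4,c5) = 5
(r5,c4) = 6
(r5,c5) = 3
(r6,c1) = 5
(r6,c2) = 6
(r6,c6) = 4
(r1,c2) = 2
(r1,c3) = 6
(r2,c4) = 1
(r2,c5) = 6
(r2,c6) = 5
(r3,c3) = 5
(r5,c2) = 5
(r5,c3) = 2
(r6,c3) = 1
(r2,c2) = 3
(r2,c3) = 4

1 2 6 5 4 3 / 2 3 4 1 6 5 / 3 4 5 2 1 6 / 6 1 3 4 5 2 / 4 5 2 6 3 1 / 5 6 1 3 2 4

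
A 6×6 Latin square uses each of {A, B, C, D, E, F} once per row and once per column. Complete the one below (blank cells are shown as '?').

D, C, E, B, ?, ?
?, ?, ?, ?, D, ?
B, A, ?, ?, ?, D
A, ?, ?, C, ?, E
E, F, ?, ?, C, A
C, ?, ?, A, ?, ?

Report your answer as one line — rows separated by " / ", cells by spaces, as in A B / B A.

row 1 has {B,C,D,E}; column 6 has {A,D,E} — only F is left for (r1,c6).
row 2 has {D}; column 1 has {A,B,C,D,E} — only F is left for (r2,c1).
row 2 has {D,F}; column 4 has {A,B,C} — only E is left for (r2,c4).
row 3 has {A,B,D}; column 4 has {A,B,C,E} — only F is left for (r3,c4).
row 3 has {A,B,D,F}; column 5 has {C,D} — only E is left for (r3,c5).
row 5 has {A,C,E,F}; column 4 has {A,B,C,E,F} — only D is left for (r5,c4).
row 6 has {A,C}; column 6 has {A,D,E,F} — only B is left for (r6,c6).
row 1 has {B,C,D,E,F}; column 5 has {C,D,E} — only A is left for (r1,c5).
row 2 has {D,E,F}; column 2 has {A,C,F} — only B is left for (r2,c2).
row 2 has {B,D,E,F}; column 6 has {A,B,D,E,F} — only C is left for (r2,c6).
row 3 has {A,B,D,E,F}; column 3 has {E} — only C is left for (r3,c3).
row 4 has {A,C,E}; column 2 has {A,B,C,F} — only D is left for (r4,c2).
row 5 has {A,C,D,E,F}; column 3 has {C,E} — only B is left for (r5,c3).
row 6 has {A,B,C}; column 2 has {A,B,C,D,F} — only E is left for (r6,c2).
row 6 has {A,B,C,E}; column 5 has {A,C,D,E} — only F is left for (r6,c5).
row 2 has {B,C,D,E,F}; column 3 has {B,C,E} — only A is left for (r2,c3).
row 4 has {A,C,D,E}; column 3 has {A,B,C,E} — only F is left for (r4,c3).
row 4 has {A,C,D,E,F}; column 5 has {A,C,D,E,F} — only B is left for (r4,c5).
row 6 has {A,B,C,E,F}; column 3 has {A,B,C,E,F} — only D is left for (r6,c3).

D C E B A F / F B A E D C / B A C F E D / A D F C B E / E F B D C A / C E D A F B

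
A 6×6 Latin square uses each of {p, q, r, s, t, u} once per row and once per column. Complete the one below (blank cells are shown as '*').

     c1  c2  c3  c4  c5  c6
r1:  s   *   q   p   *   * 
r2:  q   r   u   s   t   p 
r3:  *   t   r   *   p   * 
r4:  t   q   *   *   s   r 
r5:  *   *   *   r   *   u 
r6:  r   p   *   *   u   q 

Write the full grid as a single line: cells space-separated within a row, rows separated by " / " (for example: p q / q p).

At row 1, column 2: row 1 has {p,q,s}; column 2 has {p,q,r,t}; that leaves u.
At row 1, column 5: row 1 has {p,q,s,u}; column 5 has {p,s,t,u}; that leaves r.
At row 1, column 6: row 1 has {p,q,r,s,u}; column 6 has {p,q,r,u}; that leaves t.
At row 3, column 1: row 3 has {p,r,t}; column 1 has {q,r,s,t}; that leaves u.
At row 3, column 4: row 3 has {p,r,t,u}; column 4 has {p,r,s}; that leaves q.
At row 3, column 6: row 3 has {p,q,r,t,u}; column 6 has {p,q,r,t,u}; that leaves s.
At row 4, column 3: row 4 has {q,r,s,t}; column 3 has {q,r,u}; that leaves p.
At row 4, column 4: row 4 has {p,q,r,s,t}; column 4 has {p,q,r,s}; that leaves u.
At row 5, column 1: row 5 has {r,u}; column 1 has {q,r,s,t,u}; that leaves p.
At row 5, column 2: row 5 has {p,r,u}; column 2 has {p,q,r,t,u}; that leaves s.
At row 5, column 3: row 5 has {p,r,s,u}; column 3 has {p,q,r,u}; that leaves t.
At row 5, column 5: row 5 has {p,r,s,t,u}; column 5 has {p,r,s,t,u}; that leaves q.
At row 6, column 3: row 6 has {p,q,r,u}; column 3 has {p,q,r,t,u}; that leaves s.
At row 6, column 4: row 6 has {p,q,r,s,u}; column 4 has {p,q,r,s,u}; that leaves t.

s u q p r t / q r u s t p / u t r q p s / t q p u s r / p s t r q u / r p s t u q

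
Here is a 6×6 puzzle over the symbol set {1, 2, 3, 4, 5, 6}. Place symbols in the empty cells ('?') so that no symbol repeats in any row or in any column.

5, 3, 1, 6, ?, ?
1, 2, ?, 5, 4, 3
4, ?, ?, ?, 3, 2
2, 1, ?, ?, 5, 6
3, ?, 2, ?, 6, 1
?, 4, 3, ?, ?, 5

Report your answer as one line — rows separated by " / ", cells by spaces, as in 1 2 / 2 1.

5 3 1 6 2 4 / 1 2 6 5 4 3 / 4 6 5 1 3 2 / 2 1 4 3 5 6 / 3 5 2 4 6 1 / 6 4 3 2 1 5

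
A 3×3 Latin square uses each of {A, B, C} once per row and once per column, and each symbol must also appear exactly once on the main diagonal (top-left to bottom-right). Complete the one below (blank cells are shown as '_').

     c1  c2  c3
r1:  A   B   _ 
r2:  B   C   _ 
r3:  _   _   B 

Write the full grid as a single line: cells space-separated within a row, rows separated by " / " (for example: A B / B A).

(r1,c3) = C
(r2,c3) = A
(r3,c1) = C
(r3,c2) = A

A B C / B C A / C A B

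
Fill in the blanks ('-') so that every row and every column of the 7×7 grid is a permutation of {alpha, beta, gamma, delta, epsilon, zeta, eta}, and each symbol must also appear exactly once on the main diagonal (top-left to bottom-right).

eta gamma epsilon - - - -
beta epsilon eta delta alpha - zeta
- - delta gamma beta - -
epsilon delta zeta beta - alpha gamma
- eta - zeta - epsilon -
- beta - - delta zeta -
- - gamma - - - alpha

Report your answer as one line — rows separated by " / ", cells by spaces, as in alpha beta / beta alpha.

row 1 has {gamma,epsilon,eta}; column 4 has {beta,gamma,delta,zeta} — only alpha is left for (r1,c4).
row 1 has {alpha,gamma,epsilon,eta}; column 5 has {alpha,beta,delta} — only zeta is left for (r1,c5).
row 2 has {alpha,beta,delta,epsilon,zeta,eta}; column 6 has {alpha,epsilon,zeta} — only gamma is left for (r2,c6).
row 3 has {beta,gamma,delta}; column 6 has {alpha,gamma,epsilon,zeta} — only eta is left for (r3,c6).
row 3 has {beta,gamma,delta,eta}; column 7 has {alpha,gamma,zeta} — only epsilon is left for (r3,c7).
row 4 has {alpha,beta,gamma,delta,epsilon,zeta}; column 5 has {alpha,beta,delta,zeta} — only eta is left for (r4,c5).
row 5 has {epsilon,zeta,eta}; column 5 has {alpha,beta,delta,zeta,eta}; the diagonal has {alpha,beta,delta,epsilon,zeta,eta} — only gamma is left for (r5,c5).
row 6 has {beta,delta,zeta}; column 3 has {gamma,delta,epsilon,zeta,eta} — only alpha is left for (r6,c3).
row 6 has {alpha,beta,delta,zeta}; column 7 has {alpha,gamma,epsilon,zeta} — only eta is left for (r6,c7).
row 7 has {alpha,gamma}; column 2 has {beta,gamma,delta,epsilon,eta} — only zeta is left for (r7,c2).
row 7 has {alpha,gamma,zeta}; column 5 has {alpha,beta,gamma,delta,zeta,eta} — only epsilon is left for (r7,c5).
row 3 has {beta,gamma,delta,epsilon,eta}; column 2 has {beta,gamma,delta,epsilon,zeta,eta} — only alpha is left for (r3,c2).
row 5 has {gamma,epsilon,zeta,eta}; column 3 has {alpha,gamma,delta,epsilon,zeta,eta} — only beta is left for (r5,c3).
row 5 has {beta,gamma,epsilon,zeta,eta}; column 7 has {alpha,gamma,epsilon,zeta,eta} — only delta is left for (r5,c7).
row 6 has {alpha,beta,delta,zeta,eta}; column 1 has {beta,epsilon,eta} — only gamma is left for (r6,c1).
row 6 has {alpha,beta,gamma,delta,zeta,eta}; column 4 has {alpha,beta,gamma,delta,zeta} — only epsilon is left for (r6,c4).
row 7 has {alpha,gamma,epsilon,zeta}; column 1 has {beta,gamma,epsilon,eta} — only delta is left for (r7,c1).
row 7 has {alpha,gamma,delta,epsilon,zeta}; column 4 has {alpha,beta,gamma,delta,epsilon,zeta} — only eta is left for (r7,c4).
row 7 has {alpha,gamma,delta,epsilon,zeta,eta}; column 6 has {alpha,gamma,epsilon,zeta,eta} — only beta is left for (r7,c6).
row 1 has {alpha,gamma,epsilon,zeta,eta}; column 6 has {alpha,beta,gamma,epsilon,zeta,eta} — only delta is left for (r1,c6).
row 1 has {alpha,gamma,delta,epsilon,zeta,eta}; column 7 has {alpha,gamma,delta,epsilon,zeta,eta} — only beta is left for (r1,c7).
row 3 has {alpha,beta,gamma,delta,epsilon,eta}; column 1 has {beta,gamma,delta,epsilon,eta} — only zeta is left for (r3,c1).
row 5 has {beta,gamma,delta,epsilon,zeta,eta}; column 1 has {beta,gamma,delta,epsilon,zeta,eta} — only alpha is left for (r5,c1).

eta gamma epsilon alpha zeta delta beta / beta epsilon eta delta alpha gamma zeta / zeta alpha delta gamma beta eta epsilon / epsilon delta zeta beta eta alpha gamma / alpha eta beta zeta gamma epsilon delta / gamma beta alpha epsilon delta zeta eta / delta zeta gamma eta epsilon beta alpha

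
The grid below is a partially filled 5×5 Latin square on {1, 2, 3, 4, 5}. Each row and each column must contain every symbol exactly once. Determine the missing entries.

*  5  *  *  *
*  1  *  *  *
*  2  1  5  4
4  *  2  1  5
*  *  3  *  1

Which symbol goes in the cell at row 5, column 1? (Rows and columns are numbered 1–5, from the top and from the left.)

Cell (r1,c3): row 1 has {5}; column 3 has {1,2,3} → 4.
Cell (r2,c3): row 2 has {1}; column 3 has {1,2,3,4} → 5.
Cell (r3,c1): row 3 has {1,2,4,5}; column 1 has {4} → 3.
Cell (r4,c2): row 4 has {1,2,4,5}; column 2 has {1,2,5} → 3.
Cell (r5,c2): row 5 has {1,3}; column 2 has {1,2,3,5} → 4.
Cell (r5,c4): row 5 has {1,3,4}; column 4 has {1,5} → 2.
Cell (r1,c4): row 1 has {4,5}; column 4 has {1,2,5} → 3.
Cell (r1,c5): row 1 has {3,4,5}; column 5 has {1,4,5} → 2.
Cell (r2,c1): row 2 has {1,5}; column 1 has {3,4} → 2.
Cell (r2,c4): row 2 has {1,2,5}; column 4 has {1,2,3,5} → 4.
Cell (r2,c5): row 2 has {1,2,4,5}; column 5 has {1,2,4,5} → 3.
Cell (r5,c1): row 5 has {1,2,3,4}; column 1 has {2,3,4} → 5.

5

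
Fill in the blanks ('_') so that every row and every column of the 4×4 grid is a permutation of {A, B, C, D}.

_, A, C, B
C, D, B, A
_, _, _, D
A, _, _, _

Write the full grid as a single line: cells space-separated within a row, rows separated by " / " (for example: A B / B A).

D A C B / C D B A / B C A D / A B D C

(r1,c1) = D
(r3,c1) = B
(r3,c2) = C
(r3,c3) = A
(r4,c2) = B
(r4,c3) = D
(r4,c4) = C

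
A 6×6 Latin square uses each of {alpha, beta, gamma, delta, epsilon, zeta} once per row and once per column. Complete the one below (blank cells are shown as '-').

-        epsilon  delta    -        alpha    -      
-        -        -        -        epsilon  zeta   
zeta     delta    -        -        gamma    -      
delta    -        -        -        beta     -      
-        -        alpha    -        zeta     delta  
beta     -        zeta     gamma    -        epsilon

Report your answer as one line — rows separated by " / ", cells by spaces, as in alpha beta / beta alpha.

Cell (r1,c1): row 1 has {alpha,delta,epsilon}; column 1 has {beta,delta,zeta} → gamma.
Cell (r1,c6): row 1 has {alpha,gamma,delta,epsilon}; column 6 has {delta,epsilon,zeta} → beta.
Cell (r2,c1): row 2 has {epsilon,zeta}; column 1 has {beta,gamma,delta,zeta} → alpha.
Cell (r3,c6): row 3 has {gamma,delta,zeta}; column 6 has {beta,delta,epsilon,zeta} → alpha.
Cell (r4,c6): row 4 has {beta,delta}; column 6 has {alpha,beta,delta,epsilon,zeta} → gamma.
Cell (r5,c1): row 5 has {alpha,delta,zeta}; column 1 has {alpha,beta,gamma,delta,zeta} → epsilon.
Cell (r5,c4): row 5 has {alpha,delta,epsilon,zeta}; column 4 has {gamma} → beta.
Cell (r6,c2): row 6 has {beta,gamma,epsilon,zeta}; column 2 has {delta,epsilon} → alpha.
Cell (r6,c5): row 6 has {alpha,beta,gamma,epsilon,zeta}; column 5 has {alpha,beta,gamma,epsilon,zeta} → delta.
Cell (r1,c4): row 1 has {alpha,beta,gamma,delta,epsilon}; column 4 has {beta,gamma} → zeta.
Cell (r2,c4): row 2 has {alpha,epsilon,zeta}; column 4 has {beta,gamma,zeta} → delta.
Cell (r3,c4): row 3 has {alpha,gamma,delta,zeta}; column 4 has {beta,gamma,delta,zeta} → epsilon.
Cell (r4,c2): row 4 has {beta,gamma,delta}; column 2 has {alpha,delta,epsilon} → zeta.
Cell (r4,c3): row 4 has {beta,gamma,delta,zeta}; column 3 has {alpha,delta,zeta} → epsilon.
Cell (r4,c4): row 4 has {beta,gamma,delta,epsilon,zeta}; column 4 has {beta,gamma,delta,epsilon,zeta} → alpha.
Cell (r5,c2): row 5 has {alpha,beta,delta,epsilon,zeta}; column 2 has {alpha,delta,epsilon,zeta} → gamma.
Cell (r2,c2): row 2 has {alpha,delta,epsilon,zeta}; column 2 has {alpha,gamma,delta,epsilon,zeta} → beta.
Cell (r2,c3): row 2 has {alpha,beta,delta,epsilon,zeta}; column 3 has {alpha,delta,epsilon,zeta} → gamma.
Cell (r3,c3): row 3 has {alpha,gamma,delta,epsilon,zeta}; column 3 has {alpha,gamma,delta,epsilon,zeta} → beta.

gamma epsilon delta zeta alpha beta / alpha beta gamma delta epsilon zeta / zeta delta beta epsilon gamma alpha / delta zeta epsilon alpha beta gamma / epsilon gamma alpha beta zeta delta / beta alpha zeta gamma delta epsilon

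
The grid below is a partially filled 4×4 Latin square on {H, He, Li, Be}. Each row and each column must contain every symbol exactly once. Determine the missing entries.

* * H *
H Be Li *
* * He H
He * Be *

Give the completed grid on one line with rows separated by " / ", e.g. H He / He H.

(r2,c4) = He
(r3,c2) = Li
(r4,c2) = H
(r4,c4) = Li
(r1,c2) = He
(r1,c4) = Be
(r3,c1) = Be
(r1,c1) = Li

Li He H Be / H Be Li He / Be Li He H / He H Be Li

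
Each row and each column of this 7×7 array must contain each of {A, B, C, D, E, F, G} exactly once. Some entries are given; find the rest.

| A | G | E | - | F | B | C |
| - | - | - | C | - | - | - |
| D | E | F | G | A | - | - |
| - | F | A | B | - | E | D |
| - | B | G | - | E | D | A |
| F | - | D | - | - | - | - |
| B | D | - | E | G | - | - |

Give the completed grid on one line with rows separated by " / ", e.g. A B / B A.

At row 1, column 4: row 1 has {A,B,C,E,F,G}; column 4 has {B,C,E,G}; that leaves D.
At row 2, column 2: row 2 has {C}; column 2 has {B,D,E,F,G}; that leaves A.
At row 2, column 3: row 2 has {A,C}; column 3 has {A,D,E,F,G}; that leaves B.
At row 2, column 5: row 2 has {A,B,C}; column 5 has {A,E,F,G}; that leaves D.
At row 3, column 6: row 3 has {A,D,E,F,G}; column 6 has {B,D,E}; that leaves C.
At row 3, column 7: row 3 has {A,C,D,E,F,G}; column 7 has {A,C,D}; that leaves B.
At row 4, column 5: row 4 has {A,B,D,E,F}; column 5 has {A,D,E,F,G}; that leaves C.
At row 5, column 1: row 5 has {A,B,D,E,G}; column 1 has {A,B,D,F}; that leaves C.
At row 5, column 4: row 5 has {A,B,C,D,E,G}; column 4 has {B,C,D,E,G}; that leaves F.
At row 6, column 2: row 6 has {D,F}; column 2 has {A,B,D,E,F,G}; that leaves C.
At row 6, column 4: row 6 has {C,D,F}; column 4 has {B,C,D,E,F,G}; that leaves A.
At row 6, column 5: row 6 has {A,C,D,F}; column 5 has {A,C,D,E,F,G}; that leaves B.
At row 6, column 6: row 6 has {A,B,C,D,F}; column 6 has {B,C,D,E}; that leaves G.
At row 6, column 7: row 6 has {A,B,C,D,F,G}; column 7 has {A,B,C,D}; that leaves E.
At row 7, column 3: row 7 has {B,D,E,G}; column 3 has {A,B,D,E,F,G}; that leaves C.
At row 7, column 7: row 7 has {B,C,D,E,G}; column 7 has {A,B,C,D,E}; that leaves F.
At row 2, column 6: row 2 has {A,B,C,D}; column 6 has {B,C,D,E,G}; that leaves F.
At row 2, column 7: row 2 has {A,B,C,D,F}; column 7 has {A,B,C,D,E,F}; that leaves G.
At row 4, column 1: row 4 has {A,B,C,D,E,F}; column 1 has {A,B,C,D,F}; that leaves G.
At row 7, column 6: row 7 has {B,C,D,E,F,G}; column 6 has {B,C,D,E,F,G}; that leaves A.
At row 2, column 1: row 2 has {A,B,C,D,F,G}; column 1 has {A,B,C,D,F,G}; that leaves E.

A G E D F B C / E A B C D F G / D E F G A C B / G F A B C E D / C B G F E D A / F C D A B G E / B D C E G A F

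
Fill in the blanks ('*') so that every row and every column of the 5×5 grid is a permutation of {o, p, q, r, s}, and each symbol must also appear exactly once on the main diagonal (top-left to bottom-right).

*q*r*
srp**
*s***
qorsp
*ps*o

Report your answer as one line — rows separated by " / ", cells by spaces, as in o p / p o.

p q o r s / s r p o q / o s q p r / q o r s p / r p s q o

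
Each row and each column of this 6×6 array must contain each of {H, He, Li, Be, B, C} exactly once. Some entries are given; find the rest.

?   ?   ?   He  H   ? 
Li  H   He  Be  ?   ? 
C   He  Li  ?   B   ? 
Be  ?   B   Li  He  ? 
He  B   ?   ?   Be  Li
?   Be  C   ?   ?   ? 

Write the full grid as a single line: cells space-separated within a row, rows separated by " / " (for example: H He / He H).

B Li Be He H C / Li H He Be C B / C He Li H B Be / Be C B Li He H / He B H C Be Li / H Be C B Li He

(r1,c1) = B
(r1,c3) = Be
(r1,c6) = C
(r2,c5) = C
(r2,c6) = B
(r3,c4) = H
(r3,c6) = Be
(r4,c2) = C
(r4,c6) = H
(r5,c3) = H
(r5,c4) = C
(r6,c1) = H
(r6,c4) = B
(r6,c5) = Li
(r6,c6) = He
(r1,c2) = Li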